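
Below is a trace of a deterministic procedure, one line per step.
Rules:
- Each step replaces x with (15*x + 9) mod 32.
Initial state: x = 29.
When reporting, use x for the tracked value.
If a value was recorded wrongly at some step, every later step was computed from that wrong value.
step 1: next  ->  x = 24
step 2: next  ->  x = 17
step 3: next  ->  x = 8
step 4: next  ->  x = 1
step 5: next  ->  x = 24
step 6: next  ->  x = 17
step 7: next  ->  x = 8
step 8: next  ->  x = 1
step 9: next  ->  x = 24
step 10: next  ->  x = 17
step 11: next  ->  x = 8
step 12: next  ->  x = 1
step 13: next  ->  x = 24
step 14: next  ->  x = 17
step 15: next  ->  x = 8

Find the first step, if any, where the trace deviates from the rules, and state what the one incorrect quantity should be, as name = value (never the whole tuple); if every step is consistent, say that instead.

step 1, x = 28

1. x = (15*29 + 9) mod 32 = 28 (the trace disagrees here)
Conclusion: step 1 carries the first error; the entry should be x = 28.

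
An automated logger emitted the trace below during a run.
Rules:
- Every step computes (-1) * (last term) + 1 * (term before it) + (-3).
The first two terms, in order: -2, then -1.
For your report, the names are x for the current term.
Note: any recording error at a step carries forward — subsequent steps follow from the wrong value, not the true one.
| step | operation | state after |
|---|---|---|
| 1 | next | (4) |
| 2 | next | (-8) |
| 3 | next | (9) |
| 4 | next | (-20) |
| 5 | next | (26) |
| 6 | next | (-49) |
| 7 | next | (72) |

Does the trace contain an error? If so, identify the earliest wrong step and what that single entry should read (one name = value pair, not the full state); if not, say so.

step 1, x = -4

1. x = -1*(-1) + (1)*(-2) + (-3) = -4 (the trace disagrees here)
First incorrect step: 1; the correct value is x = -4.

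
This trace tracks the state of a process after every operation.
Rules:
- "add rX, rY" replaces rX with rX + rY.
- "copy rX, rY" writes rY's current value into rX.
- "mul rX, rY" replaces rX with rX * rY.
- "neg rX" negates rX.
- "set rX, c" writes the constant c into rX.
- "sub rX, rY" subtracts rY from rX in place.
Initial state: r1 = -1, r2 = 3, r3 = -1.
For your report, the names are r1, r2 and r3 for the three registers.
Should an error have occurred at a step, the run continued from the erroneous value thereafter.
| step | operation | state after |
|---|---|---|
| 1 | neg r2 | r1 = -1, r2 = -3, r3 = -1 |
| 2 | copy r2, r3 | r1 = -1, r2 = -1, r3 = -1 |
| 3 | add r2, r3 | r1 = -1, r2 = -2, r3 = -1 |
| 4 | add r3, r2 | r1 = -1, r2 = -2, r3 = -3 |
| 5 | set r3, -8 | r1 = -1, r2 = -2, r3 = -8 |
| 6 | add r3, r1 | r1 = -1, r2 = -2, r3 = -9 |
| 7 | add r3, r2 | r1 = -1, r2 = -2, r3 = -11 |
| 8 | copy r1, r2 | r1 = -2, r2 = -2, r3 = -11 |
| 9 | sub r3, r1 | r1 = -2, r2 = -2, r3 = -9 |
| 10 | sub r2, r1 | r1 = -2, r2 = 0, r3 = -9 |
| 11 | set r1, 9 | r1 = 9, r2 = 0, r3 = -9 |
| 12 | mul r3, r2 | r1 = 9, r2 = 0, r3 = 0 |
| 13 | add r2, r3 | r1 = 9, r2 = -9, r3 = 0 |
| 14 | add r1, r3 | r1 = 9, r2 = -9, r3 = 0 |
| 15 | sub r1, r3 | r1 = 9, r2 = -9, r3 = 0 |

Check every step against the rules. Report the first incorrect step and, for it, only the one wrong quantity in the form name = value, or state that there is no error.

Recomputing the run from the initial state:
step 1: r1 = -1, r2 = -3, r3 = -1
step 2: r1 = -1, r2 = -1, r3 = -1
step 3: r1 = -1, r2 = -2, r3 = -1
step 4: r1 = -1, r2 = -2, r3 = -3
step 5: r1 = -1, r2 = -2, r3 = -8
step 6: r1 = -1, r2 = -2, r3 = -9
step 7: r1 = -1, r2 = -2, r3 = -11
step 8: r1 = -2, r2 = -2, r3 = -11
step 9: r1 = -2, r2 = -2, r3 = -9
step 10: r1 = -2, r2 = 0, r3 = -9
step 11: r1 = 9, r2 = 0, r3 = -9
step 12: r1 = 9, r2 = 0, r3 = 0
step 13: r1 = 9, r2 = 0, r3 = 0
step 14: r1 = 9, r2 = 0, r3 = 0
step 15: r1 = 9, r2 = 0, r3 = 0
The first disagreement with the trace is at step 13, where the value should be r2 = 0.

step 13, r2 = 0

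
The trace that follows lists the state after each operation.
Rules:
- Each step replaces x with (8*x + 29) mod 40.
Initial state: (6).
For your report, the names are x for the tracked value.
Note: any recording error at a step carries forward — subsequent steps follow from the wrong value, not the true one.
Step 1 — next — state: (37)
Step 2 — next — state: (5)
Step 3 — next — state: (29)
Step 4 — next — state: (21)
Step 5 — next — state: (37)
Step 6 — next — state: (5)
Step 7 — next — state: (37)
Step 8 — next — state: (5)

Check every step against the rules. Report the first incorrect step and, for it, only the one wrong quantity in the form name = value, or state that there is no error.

step 7, x = 29

Step 1: x = (8*6 + 29) mod 40 = 37 — same as recorded.
Step 2: x = (8*37 + 29) mod 40 = 5 — exactly as logged.
Step 3: x = (8*5 + 29) mod 40 = 29 — in agreement.
Step 4: x = (8*29 + 29) mod 40 = 21 — matches.
Step 5: x = (8*21 + 29) mod 40 = 37 — no discrepancy.
Step 6: x = (8*37 + 29) mod 40 = 5 — agrees with the trace.
Step 7: x = (8*5 + 29) mod 40 = 29 — the trace disagrees here.
So the first discrepancy is step 7, where the right value is x = 29.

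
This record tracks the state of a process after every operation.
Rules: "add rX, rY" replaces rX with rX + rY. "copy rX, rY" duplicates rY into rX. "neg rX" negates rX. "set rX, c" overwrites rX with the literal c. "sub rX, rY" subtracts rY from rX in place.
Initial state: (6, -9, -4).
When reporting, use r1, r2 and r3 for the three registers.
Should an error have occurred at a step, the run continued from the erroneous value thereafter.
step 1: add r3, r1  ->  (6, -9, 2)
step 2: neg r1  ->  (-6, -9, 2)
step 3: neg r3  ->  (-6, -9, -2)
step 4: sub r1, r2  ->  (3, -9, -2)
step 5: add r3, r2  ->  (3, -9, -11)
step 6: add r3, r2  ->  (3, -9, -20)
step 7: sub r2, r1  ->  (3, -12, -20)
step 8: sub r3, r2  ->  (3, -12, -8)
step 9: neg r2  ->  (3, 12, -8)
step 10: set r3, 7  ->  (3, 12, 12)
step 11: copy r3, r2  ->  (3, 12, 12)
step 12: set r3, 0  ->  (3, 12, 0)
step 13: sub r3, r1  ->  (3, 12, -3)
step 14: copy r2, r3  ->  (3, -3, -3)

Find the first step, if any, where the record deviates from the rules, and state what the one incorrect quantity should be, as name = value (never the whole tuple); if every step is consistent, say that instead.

step 10, r3 = 7

step 1: r3 = -4 + 6 = 2 -> consistent with the record
step 2: r1 = -(6) = -6 -> agrees with the record
step 3: r3 = -(2) = -2 -> in agreement
step 4: r1 = -6 - -9 = 3 -> same as recorded
step 5: r3 = -2 + -9 = -11 -> checks out
step 6: r3 = -11 + -9 = -20 -> in agreement
step 7: r2 = -9 - 3 = -12 -> consistent with the record
step 8: r3 = -20 - -12 = -8 -> matches
step 9: r2 = -(-12) = 12 -> verified
step 10: r3 = 7 -> this is not what the record shows
First incorrect step: 10; the correct value is r3 = 7.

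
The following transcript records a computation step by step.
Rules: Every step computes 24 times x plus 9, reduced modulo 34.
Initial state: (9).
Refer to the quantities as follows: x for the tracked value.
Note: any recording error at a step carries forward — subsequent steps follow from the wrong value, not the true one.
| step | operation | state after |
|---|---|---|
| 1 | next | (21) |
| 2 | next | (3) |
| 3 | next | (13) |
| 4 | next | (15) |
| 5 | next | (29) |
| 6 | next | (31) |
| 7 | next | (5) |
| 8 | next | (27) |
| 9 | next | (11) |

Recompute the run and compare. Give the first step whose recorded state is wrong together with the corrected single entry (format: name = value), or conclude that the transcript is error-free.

step 6, x = 25

1. x = (24*9 + 9) mod 34 = 21 (exactly as logged)
2. x = (24*21 + 9) mod 34 = 3 (matches)
3. x = (24*3 + 9) mod 34 = 13 (verified)
4. x = (24*13 + 9) mod 34 = 15 (verified)
5. x = (24*15 + 9) mod 34 = 29 (agrees with the transcript)
6. x = (24*29 + 9) mod 34 = 25 (this is not what the transcript shows)
First deviation found at step 6; the corrected entry is x = 25.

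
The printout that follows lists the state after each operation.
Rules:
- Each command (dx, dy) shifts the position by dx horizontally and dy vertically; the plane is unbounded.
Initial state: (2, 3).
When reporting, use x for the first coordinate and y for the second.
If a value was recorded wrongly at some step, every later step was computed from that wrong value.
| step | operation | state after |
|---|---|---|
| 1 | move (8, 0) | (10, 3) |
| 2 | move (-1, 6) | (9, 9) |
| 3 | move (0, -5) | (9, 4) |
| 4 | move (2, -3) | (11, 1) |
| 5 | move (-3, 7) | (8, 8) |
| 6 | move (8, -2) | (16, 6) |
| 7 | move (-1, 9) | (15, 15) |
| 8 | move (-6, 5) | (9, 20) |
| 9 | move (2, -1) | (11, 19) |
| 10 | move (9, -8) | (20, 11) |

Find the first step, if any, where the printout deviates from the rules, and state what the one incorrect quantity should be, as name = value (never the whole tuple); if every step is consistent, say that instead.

no error

step 1: x = 2 + (8) = 10, y = 3 + (0) = 3 -> same as recorded
step 2: x = 10 + (-1) = 9, y = 3 + (6) = 9 -> exactly as logged
step 3: x = 9 + (0) = 9, y = 9 + (-5) = 4 -> same as recorded
step 4: x = 9 + (2) = 11, y = 4 + (-3) = 1 -> checks out
step 5: x = 11 + (-3) = 8, y = 1 + (7) = 8 -> matches
step 6: x = 8 + (8) = 16, y = 8 + (-2) = 6 -> matches
step 7: x = 16 + (-1) = 15, y = 6 + (9) = 15 -> checks out
step 8: x = 15 + (-6) = 9, y = 15 + (5) = 20 -> agrees with the printout
step 9: x = 9 + (2) = 11, y = 20 + (-1) = 19 -> in agreement
step 10: x = 11 + (9) = 20, y = 19 + (-8) = 11 -> same as recorded
Each recorded entry agrees with the recomputation.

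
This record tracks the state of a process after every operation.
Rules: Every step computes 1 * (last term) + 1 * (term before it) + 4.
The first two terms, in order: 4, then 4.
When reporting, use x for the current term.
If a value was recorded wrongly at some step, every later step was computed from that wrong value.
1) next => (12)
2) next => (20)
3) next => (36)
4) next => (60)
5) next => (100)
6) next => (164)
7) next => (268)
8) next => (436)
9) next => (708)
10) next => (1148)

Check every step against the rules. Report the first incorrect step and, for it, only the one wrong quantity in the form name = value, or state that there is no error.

no error

1. x = 1*(4) + (1)*(4) + (4) = 12 (same as recorded)
2. x = 1*(12) + (1)*(4) + (4) = 20 (exactly as logged)
3. x = 1*(20) + (1)*(12) + (4) = 36 (agrees with the record)
4. x = 1*(36) + (1)*(20) + (4) = 60 (in agreement)
5. x = 1*(60) + (1)*(36) + (4) = 100 (no discrepancy)
6. x = 1*(100) + (1)*(60) + (4) = 164 (no discrepancy)
7. x = 1*(164) + (1)*(100) + (4) = 268 (verified)
8. x = 1*(268) + (1)*(164) + (4) = 436 (agrees with the record)
9. x = 1*(436) + (1)*(268) + (4) = 708 (confirmed correct)
10. x = 1*(708) + (1)*(436) + (4) = 1148 (confirmed correct)
Nothing is out of place; the run is error-free.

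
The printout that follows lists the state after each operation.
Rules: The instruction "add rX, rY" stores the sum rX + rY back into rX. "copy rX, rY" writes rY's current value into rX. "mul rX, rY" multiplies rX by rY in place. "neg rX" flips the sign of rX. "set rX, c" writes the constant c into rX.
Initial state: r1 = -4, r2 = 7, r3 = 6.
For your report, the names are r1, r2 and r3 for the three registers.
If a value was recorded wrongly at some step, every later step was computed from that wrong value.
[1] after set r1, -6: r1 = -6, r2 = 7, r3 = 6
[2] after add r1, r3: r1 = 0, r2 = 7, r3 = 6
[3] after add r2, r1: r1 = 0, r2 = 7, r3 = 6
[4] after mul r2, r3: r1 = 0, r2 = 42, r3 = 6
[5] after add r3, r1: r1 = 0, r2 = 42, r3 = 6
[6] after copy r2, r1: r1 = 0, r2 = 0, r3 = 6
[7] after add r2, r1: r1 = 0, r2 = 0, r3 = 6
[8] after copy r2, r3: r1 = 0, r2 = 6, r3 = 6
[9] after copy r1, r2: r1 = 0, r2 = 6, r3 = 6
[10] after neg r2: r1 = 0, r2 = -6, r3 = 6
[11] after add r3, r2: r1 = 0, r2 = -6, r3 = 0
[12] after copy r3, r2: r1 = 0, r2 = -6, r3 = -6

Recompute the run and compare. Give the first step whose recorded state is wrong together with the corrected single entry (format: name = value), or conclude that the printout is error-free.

Step 1: r1 = -6 — verified.
Step 2: r1 = -6 + 6 = 0 — verified.
Step 3: r2 = 7 + 0 = 7 — same as recorded.
Step 4: r2 = 7 * 6 = 42 — in agreement.
Step 5: r3 = 6 + 0 = 6 — exactly as logged.
Step 6: r2 = 0 — agrees with the printout.
Step 7: r2 = 0 + 0 = 0 — exactly as logged.
Step 8: r2 = 6 — exactly as logged.
Step 9: r1 = 6 — the recorded entry deviates here.
First incorrect step: 9; the correct value is r1 = 6.

step 9, r1 = 6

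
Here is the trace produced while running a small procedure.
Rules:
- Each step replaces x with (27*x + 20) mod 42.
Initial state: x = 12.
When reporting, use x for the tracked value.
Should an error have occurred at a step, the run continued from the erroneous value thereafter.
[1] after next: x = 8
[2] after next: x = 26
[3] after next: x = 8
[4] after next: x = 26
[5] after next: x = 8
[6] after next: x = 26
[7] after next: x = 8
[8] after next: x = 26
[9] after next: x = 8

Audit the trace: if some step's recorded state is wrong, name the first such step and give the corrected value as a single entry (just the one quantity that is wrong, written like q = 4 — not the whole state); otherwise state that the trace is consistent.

no error

step 1: x = (27*12 + 20) mod 42 = 8 -> matches
step 2: x = (27*8 + 20) mod 42 = 26 -> same as recorded
step 3: x = (27*26 + 20) mod 42 = 8 -> checks out
step 4: x = (27*8 + 20) mod 42 = 26 -> agrees with the trace
step 5: x = (27*26 + 20) mod 42 = 8 -> confirmed correct
step 6: x = (27*8 + 20) mod 42 = 26 -> same as recorded
step 7: x = (27*26 + 20) mod 42 = 8 -> same as recorded
step 8: x = (27*8 + 20) mod 42 = 26 -> no discrepancy
step 9: x = (27*26 + 20) mod 42 = 8 -> exactly as logged
The recomputation confirms every line.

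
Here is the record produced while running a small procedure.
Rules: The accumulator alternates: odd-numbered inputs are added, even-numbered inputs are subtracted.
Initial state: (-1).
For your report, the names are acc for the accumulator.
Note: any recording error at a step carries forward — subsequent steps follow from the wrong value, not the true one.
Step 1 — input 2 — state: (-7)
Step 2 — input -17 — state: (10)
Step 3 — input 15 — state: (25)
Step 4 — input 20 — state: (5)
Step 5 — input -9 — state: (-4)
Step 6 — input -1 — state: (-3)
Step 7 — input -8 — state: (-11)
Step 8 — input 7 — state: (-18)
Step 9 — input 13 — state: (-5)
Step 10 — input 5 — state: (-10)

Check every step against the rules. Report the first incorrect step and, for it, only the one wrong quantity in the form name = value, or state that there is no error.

step 1, acc = 1

Recomputing the run from the initial state:
step 1: acc = 1
step 2: acc = 18
step 3: acc = 33
step 4: acc = 13
step 5: acc = 4
step 6: acc = 5
step 7: acc = -3
step 8: acc = -10
step 9: acc = 3
step 10: acc = -2
The first disagreement with the record is at step 1, where the value should be acc = 1.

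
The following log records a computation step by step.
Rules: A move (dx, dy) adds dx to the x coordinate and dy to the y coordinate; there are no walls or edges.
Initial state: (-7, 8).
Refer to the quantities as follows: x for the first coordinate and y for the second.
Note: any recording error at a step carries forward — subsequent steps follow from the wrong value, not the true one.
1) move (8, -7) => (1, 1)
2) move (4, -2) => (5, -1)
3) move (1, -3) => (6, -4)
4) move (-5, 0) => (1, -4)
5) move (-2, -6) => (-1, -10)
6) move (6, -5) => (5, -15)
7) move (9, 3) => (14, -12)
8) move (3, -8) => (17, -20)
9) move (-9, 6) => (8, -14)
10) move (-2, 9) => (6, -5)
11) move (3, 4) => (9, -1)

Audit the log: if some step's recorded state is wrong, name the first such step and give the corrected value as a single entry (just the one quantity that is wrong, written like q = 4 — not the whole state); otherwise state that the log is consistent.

no error

Step 1: x = -7 + (8) = 1, y = 8 + (-7) = 1 — exactly as logged.
Step 2: x = 1 + (4) = 5, y = 1 + (-2) = -1 — matches.
Step 3: x = 5 + (1) = 6, y = -1 + (-3) = -4 — agrees with the log.
Step 4: x = 6 + (-5) = 1, y = -4 + (0) = -4 — matches.
Step 5: x = 1 + (-2) = -1, y = -4 + (-6) = -10 — exactly as logged.
Step 6: x = -1 + (6) = 5, y = -10 + (-5) = -15 — verified.
Step 7: x = 5 + (9) = 14, y = -15 + (3) = -12 — consistent with the log.
Step 8: x = 14 + (3) = 17, y = -12 + (-8) = -20 — matches.
Step 9: x = 17 + (-9) = 8, y = -20 + (6) = -14 — no discrepancy.
Step 10: x = 8 + (-2) = 6, y = -14 + (9) = -5 — in agreement.
Step 11: x = 6 + (3) = 9, y = -5 + (4) = -1 — no discrepancy.
The whole run recomputes cleanly — no discrepancies.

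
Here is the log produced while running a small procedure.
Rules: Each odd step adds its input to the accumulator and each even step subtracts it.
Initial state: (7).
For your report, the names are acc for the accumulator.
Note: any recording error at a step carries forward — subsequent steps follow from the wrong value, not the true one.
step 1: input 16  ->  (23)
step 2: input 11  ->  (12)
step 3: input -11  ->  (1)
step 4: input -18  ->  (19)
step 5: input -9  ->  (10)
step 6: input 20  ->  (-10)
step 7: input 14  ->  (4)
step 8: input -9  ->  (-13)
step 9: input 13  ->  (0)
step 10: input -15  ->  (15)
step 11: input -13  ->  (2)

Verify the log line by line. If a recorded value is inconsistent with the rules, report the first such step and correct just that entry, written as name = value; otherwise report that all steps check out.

Recomputing the run from the initial state:
step 1: acc = 23
step 2: acc = 12
step 3: acc = 1
step 4: acc = 19
step 5: acc = 10
step 6: acc = -10
step 7: acc = 4
step 8: acc = 13
step 9: acc = 26
step 10: acc = 41
step 11: acc = 28
The first disagreement with the log is at step 8, where the value should be acc = 13.

step 8, acc = 13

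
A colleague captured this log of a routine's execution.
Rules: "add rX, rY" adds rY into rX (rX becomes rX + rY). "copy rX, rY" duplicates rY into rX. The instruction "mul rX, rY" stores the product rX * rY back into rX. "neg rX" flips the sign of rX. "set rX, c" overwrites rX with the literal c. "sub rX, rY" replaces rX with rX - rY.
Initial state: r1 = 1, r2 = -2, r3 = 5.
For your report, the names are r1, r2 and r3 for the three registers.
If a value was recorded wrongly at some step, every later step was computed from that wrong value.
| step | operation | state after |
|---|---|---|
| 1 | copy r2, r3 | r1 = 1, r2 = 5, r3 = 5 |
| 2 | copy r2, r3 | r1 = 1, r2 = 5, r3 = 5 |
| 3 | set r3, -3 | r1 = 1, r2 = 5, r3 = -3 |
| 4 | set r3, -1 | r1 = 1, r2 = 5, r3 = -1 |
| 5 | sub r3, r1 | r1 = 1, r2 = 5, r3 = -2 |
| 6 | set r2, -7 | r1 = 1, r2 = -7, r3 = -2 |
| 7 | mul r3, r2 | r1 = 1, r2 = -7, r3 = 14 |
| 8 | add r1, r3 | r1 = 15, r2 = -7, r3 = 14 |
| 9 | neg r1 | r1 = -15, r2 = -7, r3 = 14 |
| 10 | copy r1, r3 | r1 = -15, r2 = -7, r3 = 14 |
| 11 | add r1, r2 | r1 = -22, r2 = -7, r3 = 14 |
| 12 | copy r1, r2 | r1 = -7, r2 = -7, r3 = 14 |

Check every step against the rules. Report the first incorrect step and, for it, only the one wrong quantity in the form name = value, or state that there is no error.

step 1: r2 = 5 -> same as recorded
step 2: r2 = 5 -> in agreement
step 3: r3 = -3 -> matches
step 4: r3 = -1 -> no discrepancy
step 5: r3 = -1 - 1 = -2 -> verified
step 6: r2 = -7 -> same as recorded
step 7: r3 = -2 * -7 = 14 -> exactly as logged
step 8: r1 = 1 + 14 = 15 -> same as recorded
step 9: r1 = -(15) = -15 -> consistent with the log
step 10: r1 = 14 -> the log has a different value
The earliest wrong entry is at step 10: it should read r1 = 14.

step 10, r1 = 14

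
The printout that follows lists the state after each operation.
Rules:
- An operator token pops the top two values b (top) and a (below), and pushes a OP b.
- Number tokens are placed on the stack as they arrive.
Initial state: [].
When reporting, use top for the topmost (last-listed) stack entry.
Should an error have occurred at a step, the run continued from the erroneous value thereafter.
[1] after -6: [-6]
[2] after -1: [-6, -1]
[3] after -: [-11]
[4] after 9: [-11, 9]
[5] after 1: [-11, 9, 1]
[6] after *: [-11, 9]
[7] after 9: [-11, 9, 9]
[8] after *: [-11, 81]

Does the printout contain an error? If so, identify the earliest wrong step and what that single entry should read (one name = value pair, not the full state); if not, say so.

Step 1: push -6: top = -6 — verified.
Step 2: push -1: top = -1 — confirmed correct.
Step 3: -6 - -1 = -5 — the printout has a different value.
Conclusion: step 3 carries the first error; the entry should be top = -5.

step 3, top = -5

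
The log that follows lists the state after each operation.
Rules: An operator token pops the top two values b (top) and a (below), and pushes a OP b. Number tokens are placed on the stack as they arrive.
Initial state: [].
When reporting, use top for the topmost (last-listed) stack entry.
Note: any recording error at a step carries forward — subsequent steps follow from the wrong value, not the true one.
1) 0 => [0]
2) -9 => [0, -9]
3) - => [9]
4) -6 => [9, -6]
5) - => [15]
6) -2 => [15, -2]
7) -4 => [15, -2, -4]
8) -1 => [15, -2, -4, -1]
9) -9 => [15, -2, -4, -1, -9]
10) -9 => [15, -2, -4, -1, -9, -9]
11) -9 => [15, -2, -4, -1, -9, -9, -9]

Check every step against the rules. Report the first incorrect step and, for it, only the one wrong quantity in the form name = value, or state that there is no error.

Recomputing the run from the initial state:
step 1: [0]
step 2: [0, -9]
step 3: [9]
step 4: [9, -6]
step 5: [15]
step 6: [15, -2]
step 7: [15, -2, -4]
step 8: [15, -2, -4, -1]
step 9: [15, -2, -4, -1, -9]
step 10: [15, -2, -4, -1, -9, -9]
step 11: [15, -2, -4, -1, -9, -9, -9]
This matches the log at every step.

no error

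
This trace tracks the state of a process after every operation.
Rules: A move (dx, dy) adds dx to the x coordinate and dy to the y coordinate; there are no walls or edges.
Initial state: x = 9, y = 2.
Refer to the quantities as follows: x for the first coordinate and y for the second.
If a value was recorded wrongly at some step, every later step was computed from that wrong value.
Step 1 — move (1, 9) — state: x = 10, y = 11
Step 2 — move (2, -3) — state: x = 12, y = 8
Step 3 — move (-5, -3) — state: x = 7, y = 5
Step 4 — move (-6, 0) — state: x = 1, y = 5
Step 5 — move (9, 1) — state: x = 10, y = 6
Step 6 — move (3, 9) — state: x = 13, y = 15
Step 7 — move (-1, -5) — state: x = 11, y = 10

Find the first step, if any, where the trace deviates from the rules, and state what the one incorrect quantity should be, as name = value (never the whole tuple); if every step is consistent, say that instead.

step 7, x = 12

Recomputing the run from the initial state:
step 1: x = 10, y = 11
step 2: x = 12, y = 8
step 3: x = 7, y = 5
step 4: x = 1, y = 5
step 5: x = 10, y = 6
step 6: x = 13, y = 15
step 7: x = 12, y = 10
The first disagreement with the trace is at step 7, where the value should be x = 12.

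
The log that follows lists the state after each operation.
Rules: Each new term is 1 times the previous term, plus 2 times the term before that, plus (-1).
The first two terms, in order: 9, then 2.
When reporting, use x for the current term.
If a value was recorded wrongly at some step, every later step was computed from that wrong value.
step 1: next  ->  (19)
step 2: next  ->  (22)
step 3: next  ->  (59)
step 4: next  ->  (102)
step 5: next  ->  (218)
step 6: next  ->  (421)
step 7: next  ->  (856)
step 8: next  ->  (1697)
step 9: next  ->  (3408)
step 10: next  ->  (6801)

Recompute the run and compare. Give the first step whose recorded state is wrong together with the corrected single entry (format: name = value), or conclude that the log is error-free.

step 5, x = 219

Recomputing the run from the initial state:
step 1: x = 19
step 2: x = 22
step 3: x = 59
step 4: x = 102
step 5: x = 219
step 6: x = 422
step 7: x = 859
step 8: x = 1702
step 9: x = 3419
step 10: x = 6822
The first disagreement with the log is at step 5, where the value should be x = 219.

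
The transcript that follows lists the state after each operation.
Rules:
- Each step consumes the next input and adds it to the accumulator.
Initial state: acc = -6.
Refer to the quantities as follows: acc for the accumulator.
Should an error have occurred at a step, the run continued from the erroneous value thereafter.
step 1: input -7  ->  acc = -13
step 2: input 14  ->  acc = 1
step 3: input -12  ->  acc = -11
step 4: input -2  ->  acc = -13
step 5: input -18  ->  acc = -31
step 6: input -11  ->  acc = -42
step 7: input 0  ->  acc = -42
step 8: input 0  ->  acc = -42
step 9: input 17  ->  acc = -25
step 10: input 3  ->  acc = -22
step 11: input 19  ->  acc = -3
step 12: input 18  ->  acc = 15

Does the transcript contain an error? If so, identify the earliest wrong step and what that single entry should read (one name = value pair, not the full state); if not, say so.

1. acc = -6 + -7 = -13 (matches)
2. acc = -13 + 14 = 1 (consistent with the transcript)
3. acc = 1 + -12 = -11 (in agreement)
4. acc = -11 + -2 = -13 (exactly as logged)
5. acc = -13 + -18 = -31 (consistent with the transcript)
6. acc = -31 + -11 = -42 (exactly as logged)
7. acc = -42 + 0 = -42 (exactly as logged)
8. acc = -42 + 0 = -42 (agrees with the transcript)
9. acc = -42 + 17 = -25 (confirmed correct)
10. acc = -25 + 3 = -22 (agrees with the transcript)
11. acc = -22 + 19 = -3 (same as recorded)
12. acc = -3 + 18 = 15 (no discrepancy)
All steps check out; nothing to correct.

no error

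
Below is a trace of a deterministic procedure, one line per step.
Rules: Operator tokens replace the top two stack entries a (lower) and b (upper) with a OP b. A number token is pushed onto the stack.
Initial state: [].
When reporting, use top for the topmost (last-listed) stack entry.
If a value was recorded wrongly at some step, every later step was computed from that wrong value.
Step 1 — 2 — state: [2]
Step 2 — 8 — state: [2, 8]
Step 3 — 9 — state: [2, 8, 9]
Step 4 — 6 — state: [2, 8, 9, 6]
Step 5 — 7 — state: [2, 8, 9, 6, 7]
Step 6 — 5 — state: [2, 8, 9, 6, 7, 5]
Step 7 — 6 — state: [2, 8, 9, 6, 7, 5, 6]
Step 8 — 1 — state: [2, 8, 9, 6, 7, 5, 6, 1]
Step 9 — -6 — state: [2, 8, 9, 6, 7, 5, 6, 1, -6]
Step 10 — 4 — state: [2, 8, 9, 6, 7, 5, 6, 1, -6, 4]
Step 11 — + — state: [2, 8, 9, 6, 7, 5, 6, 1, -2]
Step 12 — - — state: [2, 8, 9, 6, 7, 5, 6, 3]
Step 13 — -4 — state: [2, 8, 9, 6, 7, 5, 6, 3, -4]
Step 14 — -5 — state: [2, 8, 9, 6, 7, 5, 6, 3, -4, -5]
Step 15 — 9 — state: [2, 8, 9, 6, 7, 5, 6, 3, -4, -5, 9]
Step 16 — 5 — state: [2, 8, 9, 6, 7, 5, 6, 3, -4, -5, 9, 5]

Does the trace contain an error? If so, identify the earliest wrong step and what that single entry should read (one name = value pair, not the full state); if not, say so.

1. push 2: top = 2 (exactly as logged)
2. push 8: top = 8 (verified)
3. push 9: top = 9 (consistent with the trace)
4. push 6: top = 6 (consistent with the trace)
5. push 7: top = 7 (verified)
6. push 5: top = 5 (no discrepancy)
7. push 6: top = 6 (no discrepancy)
8. push 1: top = 1 (confirmed correct)
9. push -6: top = -6 (no discrepancy)
10. push 4: top = 4 (agrees with the trace)
11. -6 + 4 = -2 (verified)
12. 1 - -2 = 3 (confirmed correct)
13. push -4: top = -4 (in agreement)
14. push -5: top = -5 (verified)
15. push 9: top = 9 (confirmed correct)
16. push 5: top = 5 (checks out)
No step deviates from the rules.

no error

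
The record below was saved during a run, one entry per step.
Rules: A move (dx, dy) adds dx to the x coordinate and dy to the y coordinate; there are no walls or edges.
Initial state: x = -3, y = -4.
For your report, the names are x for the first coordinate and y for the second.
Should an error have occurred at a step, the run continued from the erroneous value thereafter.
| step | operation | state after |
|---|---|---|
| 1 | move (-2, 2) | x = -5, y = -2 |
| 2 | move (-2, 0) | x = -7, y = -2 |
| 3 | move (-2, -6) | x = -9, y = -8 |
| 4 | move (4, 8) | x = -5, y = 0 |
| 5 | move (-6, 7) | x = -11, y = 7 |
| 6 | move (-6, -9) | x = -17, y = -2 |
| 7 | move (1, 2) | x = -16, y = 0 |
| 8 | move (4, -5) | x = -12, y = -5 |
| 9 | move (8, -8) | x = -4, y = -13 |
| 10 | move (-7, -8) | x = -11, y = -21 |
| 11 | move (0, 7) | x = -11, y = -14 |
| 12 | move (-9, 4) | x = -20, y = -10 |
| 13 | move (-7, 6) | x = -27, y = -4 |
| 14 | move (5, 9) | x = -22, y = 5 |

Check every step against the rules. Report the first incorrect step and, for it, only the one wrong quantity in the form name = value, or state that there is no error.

no error

Recomputing the run from the initial state:
step 1: x = -5, y = -2
step 2: x = -7, y = -2
step 3: x = -9, y = -8
step 4: x = -5, y = 0
step 5: x = -11, y = 7
step 6: x = -17, y = -2
step 7: x = -16, y = 0
step 8: x = -12, y = -5
step 9: x = -4, y = -13
step 10: x = -11, y = -21
step 11: x = -11, y = -14
step 12: x = -20, y = -10
step 13: x = -27, y = -4
step 14: x = -22, y = 5
This matches the record at every step.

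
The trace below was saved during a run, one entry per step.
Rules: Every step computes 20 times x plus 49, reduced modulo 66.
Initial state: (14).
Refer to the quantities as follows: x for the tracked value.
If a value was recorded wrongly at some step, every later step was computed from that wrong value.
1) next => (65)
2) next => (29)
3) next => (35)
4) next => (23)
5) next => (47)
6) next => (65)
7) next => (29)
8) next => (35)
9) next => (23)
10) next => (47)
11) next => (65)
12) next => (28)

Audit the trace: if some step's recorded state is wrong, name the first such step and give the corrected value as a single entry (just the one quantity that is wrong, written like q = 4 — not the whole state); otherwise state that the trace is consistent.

step 12, x = 29

Recomputing the run from the initial state:
step 1: x = 65
step 2: x = 29
step 3: x = 35
step 4: x = 23
step 5: x = 47
step 6: x = 65
step 7: x = 29
step 8: x = 35
step 9: x = 23
step 10: x = 47
step 11: x = 65
step 12: x = 29
The first disagreement with the trace is at step 12, where the value should be x = 29.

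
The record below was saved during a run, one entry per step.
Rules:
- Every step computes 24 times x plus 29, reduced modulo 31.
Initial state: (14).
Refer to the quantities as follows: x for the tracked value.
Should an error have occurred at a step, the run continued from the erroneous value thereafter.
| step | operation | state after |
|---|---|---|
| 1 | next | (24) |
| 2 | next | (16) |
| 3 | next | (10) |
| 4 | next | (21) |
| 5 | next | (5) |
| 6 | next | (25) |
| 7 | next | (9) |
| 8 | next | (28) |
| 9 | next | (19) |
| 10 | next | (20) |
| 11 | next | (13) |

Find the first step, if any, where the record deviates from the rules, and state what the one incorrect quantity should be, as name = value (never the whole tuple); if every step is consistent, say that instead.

step 5, x = 6

step 1: x = (24*14 + 29) mod 31 = 24 -> checks out
step 2: x = (24*24 + 29) mod 31 = 16 -> in agreement
step 3: x = (24*16 + 29) mod 31 = 10 -> agrees with the record
step 4: x = (24*10 + 29) mod 31 = 21 -> checks out
step 5: x = (24*21 + 29) mod 31 = 6 -> the entry is off here
Conclusion: step 5 carries the first error; the entry should be x = 6.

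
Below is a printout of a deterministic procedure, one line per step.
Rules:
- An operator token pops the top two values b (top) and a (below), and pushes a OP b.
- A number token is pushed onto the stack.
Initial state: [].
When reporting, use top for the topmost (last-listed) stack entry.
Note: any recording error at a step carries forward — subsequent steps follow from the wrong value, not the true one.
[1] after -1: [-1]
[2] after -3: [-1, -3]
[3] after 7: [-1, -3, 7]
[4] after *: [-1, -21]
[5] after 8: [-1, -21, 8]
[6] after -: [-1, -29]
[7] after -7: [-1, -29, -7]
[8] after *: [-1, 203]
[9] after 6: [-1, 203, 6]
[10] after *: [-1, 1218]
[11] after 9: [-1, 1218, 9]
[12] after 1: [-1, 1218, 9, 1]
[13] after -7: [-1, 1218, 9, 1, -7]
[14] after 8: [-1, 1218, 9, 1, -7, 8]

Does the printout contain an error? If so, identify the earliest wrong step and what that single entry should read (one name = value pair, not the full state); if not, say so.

step 1: push -1: top = -1 -> no discrepancy
step 2: push -3: top = -3 -> same as recorded
step 3: push 7: top = 7 -> exactly as logged
step 4: -3 * 7 = -21 -> agrees with the printout
step 5: push 8: top = 8 -> matches
step 6: -21 - 8 = -29 -> agrees with the printout
step 7: push -7: top = -7 -> verified
step 8: -29 * -7 = 203 -> no discrepancy
step 9: push 6: top = 6 -> confirmed correct
step 10: 203 * 6 = 1218 -> exactly as logged
step 11: push 9: top = 9 -> consistent with the printout
step 12: push 1: top = 1 -> agrees with the printout
step 13: push -7: top = -7 -> no discrepancy
step 14: push 8: top = 8 -> exactly as logged
Each recorded entry agrees with the recomputation.

no error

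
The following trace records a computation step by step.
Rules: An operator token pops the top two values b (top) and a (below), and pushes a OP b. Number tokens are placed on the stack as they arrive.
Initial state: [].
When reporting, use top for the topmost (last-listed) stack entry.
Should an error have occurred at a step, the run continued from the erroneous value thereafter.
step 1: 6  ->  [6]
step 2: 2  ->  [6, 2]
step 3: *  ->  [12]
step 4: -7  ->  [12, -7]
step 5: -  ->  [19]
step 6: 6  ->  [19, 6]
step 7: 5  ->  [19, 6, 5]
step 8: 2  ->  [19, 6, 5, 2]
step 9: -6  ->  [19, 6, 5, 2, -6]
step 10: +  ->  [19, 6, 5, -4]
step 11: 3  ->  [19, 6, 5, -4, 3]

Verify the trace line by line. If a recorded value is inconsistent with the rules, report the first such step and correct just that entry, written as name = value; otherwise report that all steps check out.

no error

Recomputing the run from the initial state:
step 1: [6]
step 2: [6, 2]
step 3: [12]
step 4: [12, -7]
step 5: [19]
step 6: [19, 6]
step 7: [19, 6, 5]
step 8: [19, 6, 5, 2]
step 9: [19, 6, 5, 2, -6]
step 10: [19, 6, 5, -4]
step 11: [19, 6, 5, -4, 3]
This matches the trace at every step.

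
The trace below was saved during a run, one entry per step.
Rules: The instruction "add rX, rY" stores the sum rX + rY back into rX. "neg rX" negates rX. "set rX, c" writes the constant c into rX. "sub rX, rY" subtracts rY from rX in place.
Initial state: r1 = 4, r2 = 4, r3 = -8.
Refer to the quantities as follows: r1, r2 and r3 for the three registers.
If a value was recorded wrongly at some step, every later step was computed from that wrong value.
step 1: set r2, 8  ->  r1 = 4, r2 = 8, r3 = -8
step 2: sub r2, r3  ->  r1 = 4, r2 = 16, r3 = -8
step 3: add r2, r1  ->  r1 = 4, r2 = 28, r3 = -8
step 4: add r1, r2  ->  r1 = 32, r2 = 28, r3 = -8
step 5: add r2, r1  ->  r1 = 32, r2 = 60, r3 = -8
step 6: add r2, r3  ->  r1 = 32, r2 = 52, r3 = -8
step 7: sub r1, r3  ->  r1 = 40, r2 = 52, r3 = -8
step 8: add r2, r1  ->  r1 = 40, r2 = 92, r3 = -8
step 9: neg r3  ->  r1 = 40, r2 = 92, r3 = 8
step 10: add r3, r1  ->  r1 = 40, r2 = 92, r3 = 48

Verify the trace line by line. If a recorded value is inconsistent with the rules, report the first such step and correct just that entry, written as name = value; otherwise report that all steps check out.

step 3, r2 = 20

Recomputing the run from the initial state:
step 1: r1 = 4, r2 = 8, r3 = -8
step 2: r1 = 4, r2 = 16, r3 = -8
step 3: r1 = 4, r2 = 20, r3 = -8
step 4: r1 = 24, r2 = 20, r3 = -8
step 5: r1 = 24, r2 = 44, r3 = -8
step 6: r1 = 24, r2 = 36, r3 = -8
step 7: r1 = 32, r2 = 36, r3 = -8
step 8: r1 = 32, r2 = 68, r3 = -8
step 9: r1 = 32, r2 = 68, r3 = 8
step 10: r1 = 32, r2 = 68, r3 = 40
The first disagreement with the trace is at step 3, where the value should be r2 = 20.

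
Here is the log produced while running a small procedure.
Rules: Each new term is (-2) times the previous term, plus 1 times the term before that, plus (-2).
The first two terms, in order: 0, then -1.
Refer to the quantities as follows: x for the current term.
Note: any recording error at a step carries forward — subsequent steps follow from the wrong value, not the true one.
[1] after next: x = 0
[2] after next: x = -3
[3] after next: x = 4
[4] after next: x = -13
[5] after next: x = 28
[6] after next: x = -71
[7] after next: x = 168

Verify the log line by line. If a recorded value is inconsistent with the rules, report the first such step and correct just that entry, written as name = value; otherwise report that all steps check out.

no error

Recomputing the run from the initial state:
step 1: x = 0
step 2: x = -3
step 3: x = 4
step 4: x = -13
step 5: x = 28
step 6: x = -71
step 7: x = 168
This matches the log at every step.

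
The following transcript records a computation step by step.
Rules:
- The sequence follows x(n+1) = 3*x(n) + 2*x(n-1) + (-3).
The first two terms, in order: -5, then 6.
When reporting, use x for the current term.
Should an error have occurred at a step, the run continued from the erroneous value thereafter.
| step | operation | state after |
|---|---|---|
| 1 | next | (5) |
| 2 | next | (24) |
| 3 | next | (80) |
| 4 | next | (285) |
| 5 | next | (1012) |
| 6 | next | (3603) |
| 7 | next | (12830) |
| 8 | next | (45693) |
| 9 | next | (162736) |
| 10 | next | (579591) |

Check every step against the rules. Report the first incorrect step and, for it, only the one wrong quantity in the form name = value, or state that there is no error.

1. x = 3*(6) + (2)*(-5) + (-3) = 5 (agrees with the transcript)
2. x = 3*(5) + (2)*(6) + (-3) = 24 (confirmed correct)
3. x = 3*(24) + (2)*(5) + (-3) = 79 (the entry is off here)
So the first discrepancy is step 3, where the right value is x = 79.

step 3, x = 79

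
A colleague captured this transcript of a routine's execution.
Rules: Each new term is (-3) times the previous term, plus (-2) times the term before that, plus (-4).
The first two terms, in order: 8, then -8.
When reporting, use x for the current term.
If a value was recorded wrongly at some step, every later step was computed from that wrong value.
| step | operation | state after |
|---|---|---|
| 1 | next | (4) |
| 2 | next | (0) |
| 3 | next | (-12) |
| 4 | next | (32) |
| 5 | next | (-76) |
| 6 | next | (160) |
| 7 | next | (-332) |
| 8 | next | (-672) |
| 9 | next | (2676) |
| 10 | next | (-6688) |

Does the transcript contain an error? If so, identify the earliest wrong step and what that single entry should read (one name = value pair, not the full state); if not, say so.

Recomputing the run from the initial state:
step 1: x = 4
step 2: x = 0
step 3: x = -12
step 4: x = 32
step 5: x = -76
step 6: x = 160
step 7: x = -332
step 8: x = 672
step 9: x = -1356
step 10: x = 2720
The first disagreement with the transcript is at step 8, where the value should be x = 672.

step 8, x = 672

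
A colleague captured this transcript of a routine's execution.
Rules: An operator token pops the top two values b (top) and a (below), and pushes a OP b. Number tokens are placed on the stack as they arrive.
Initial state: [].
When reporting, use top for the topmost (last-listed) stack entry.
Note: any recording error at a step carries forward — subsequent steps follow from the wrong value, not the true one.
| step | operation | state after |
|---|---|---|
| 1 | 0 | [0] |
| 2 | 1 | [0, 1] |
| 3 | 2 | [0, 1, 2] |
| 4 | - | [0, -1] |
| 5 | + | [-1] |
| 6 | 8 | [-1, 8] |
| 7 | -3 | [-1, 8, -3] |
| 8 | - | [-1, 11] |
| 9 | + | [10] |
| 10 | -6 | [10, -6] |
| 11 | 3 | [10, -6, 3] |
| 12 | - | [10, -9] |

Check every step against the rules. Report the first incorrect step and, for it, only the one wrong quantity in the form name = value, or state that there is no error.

1. push 0: top = 0 (exactly as logged)
2. push 1: top = 1 (verified)
3. push 2: top = 2 (matches)
4. 1 - 2 = -1 (exactly as logged)
5. 0 + -1 = -1 (confirmed correct)
6. push 8: top = 8 (in agreement)
7. push -3: top = -3 (verified)
8. 8 - -3 = 11 (confirmed correct)
9. -1 + 11 = 10 (matches)
10. push -6: top = -6 (exactly as logged)
11. push 3: top = 3 (consistent with the transcript)
12. -6 - 3 = -9 (checks out)
The whole run recomputes cleanly — no discrepancies.

no error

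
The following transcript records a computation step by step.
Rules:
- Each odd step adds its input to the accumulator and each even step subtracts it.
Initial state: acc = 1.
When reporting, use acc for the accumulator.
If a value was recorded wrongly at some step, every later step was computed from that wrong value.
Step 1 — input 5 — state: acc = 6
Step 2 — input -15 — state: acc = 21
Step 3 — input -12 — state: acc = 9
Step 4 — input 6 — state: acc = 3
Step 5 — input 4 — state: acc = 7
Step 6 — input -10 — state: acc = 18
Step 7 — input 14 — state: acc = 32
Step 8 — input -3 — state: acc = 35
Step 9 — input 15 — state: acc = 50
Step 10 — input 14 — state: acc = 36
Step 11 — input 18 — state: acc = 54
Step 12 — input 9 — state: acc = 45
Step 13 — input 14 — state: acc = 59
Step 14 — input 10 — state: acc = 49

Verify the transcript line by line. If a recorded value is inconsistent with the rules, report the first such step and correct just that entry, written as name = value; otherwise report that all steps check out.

Recomputing the run from the initial state:
step 1: acc = 6
step 2: acc = 21
step 3: acc = 9
step 4: acc = 3
step 5: acc = 7
step 6: acc = 17
step 7: acc = 31
step 8: acc = 34
step 9: acc = 49
step 10: acc = 35
step 11: acc = 53
step 12: acc = 44
step 13: acc = 58
step 14: acc = 48
The first disagreement with the transcript is at step 6, where the value should be acc = 17.

step 6, acc = 17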